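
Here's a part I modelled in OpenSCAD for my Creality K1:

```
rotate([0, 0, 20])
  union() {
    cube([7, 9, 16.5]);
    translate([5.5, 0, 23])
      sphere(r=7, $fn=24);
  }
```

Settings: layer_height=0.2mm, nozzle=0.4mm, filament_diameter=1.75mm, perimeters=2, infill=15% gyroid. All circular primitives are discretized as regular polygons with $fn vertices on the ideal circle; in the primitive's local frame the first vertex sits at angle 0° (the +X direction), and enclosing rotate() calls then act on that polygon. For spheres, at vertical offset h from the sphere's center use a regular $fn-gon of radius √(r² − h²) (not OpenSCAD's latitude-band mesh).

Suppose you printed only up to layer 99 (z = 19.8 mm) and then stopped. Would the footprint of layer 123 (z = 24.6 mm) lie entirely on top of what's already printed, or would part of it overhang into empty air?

part overhangs

Compare the two slices. At z = 19.8: the cube is not intersected at this z (z outside [0, 16.5]); the r=7 sphere at (5.5, 0) slices to a regular 24-gon of circumradius 6.226 (√(r²−h²) with h=3.2 from center) (area = (24/2)·6.226²·sin(360°/24) = 120.38 mm²); Taking the union: only the r=7 sphere at (5.5, 0) is present, so the union is just that shape — area = 120.38 mm²; (whole slice rotated 20° about Z — lengths, areas and connectivity unchanged). At z = 24.6: the cube is absent (z outside [0, 16.5]); the r=7 sphere at (5.5, 0) slices to a regular 24-gon of circumradius 6.815 (√(r²−h²) with h=1.6 from center) (area = (24/2)·6.815²·sin(360°/24) = 144.23 mm²); Combining (union): only the r=7 sphere at (5.5, 0) is present, so the union is just that shape — area = 144.23 mm²; (whole slice rotated 20° about Z — lengths, areas and connectivity unchanged). Checking containment: at z = 24.6 the cross-section extends beyond the z = 19.8 cross-section by about 23.85 mm².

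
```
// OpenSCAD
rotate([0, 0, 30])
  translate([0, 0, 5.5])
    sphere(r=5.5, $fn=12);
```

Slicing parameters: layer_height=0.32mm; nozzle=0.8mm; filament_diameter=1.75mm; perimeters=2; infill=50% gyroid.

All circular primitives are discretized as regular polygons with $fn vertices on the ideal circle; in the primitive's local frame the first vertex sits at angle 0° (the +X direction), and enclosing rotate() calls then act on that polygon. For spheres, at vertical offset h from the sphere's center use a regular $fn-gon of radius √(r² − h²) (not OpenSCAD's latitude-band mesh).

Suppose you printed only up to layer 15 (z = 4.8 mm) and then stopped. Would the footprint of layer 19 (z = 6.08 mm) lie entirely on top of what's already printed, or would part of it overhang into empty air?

entirely on top

Compare the two slices. At z = 4.8: the sphere: section is a regular 12-gon, circumradius = √(r²−h²) = √(5.5²−0.7²) = 5.455 (area = (12/2)·5.455²·sin(360°/12) = 89.28 mm²); (whole slice rotated 30° about Z — lengths, areas and connectivity unchanged). At z = 6.08: the r=5.5 sphere slices to a regular 12-gon of circumradius 5.469 (√(r²−h²) with h=0.58 from center) (area = (12/2)·5.469²·sin(360°/12) = 89.74 mm²); (whole slice rotated 30° about Z — lengths, areas and connectivity unchanged). Checking containment: the cross-section at z = 6.08 is a subset of the cross-section at z = 4.8.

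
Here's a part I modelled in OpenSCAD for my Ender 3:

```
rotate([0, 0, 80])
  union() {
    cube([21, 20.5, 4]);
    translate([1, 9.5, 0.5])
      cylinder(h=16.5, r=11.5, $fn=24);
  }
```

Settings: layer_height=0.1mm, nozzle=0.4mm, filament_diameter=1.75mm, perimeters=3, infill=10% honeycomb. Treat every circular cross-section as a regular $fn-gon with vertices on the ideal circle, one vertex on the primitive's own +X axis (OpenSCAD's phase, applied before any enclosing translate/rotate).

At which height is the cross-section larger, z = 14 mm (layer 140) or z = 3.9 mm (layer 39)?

layer 39 (z = 3.9 mm)

Layer 140 (z = 14): the cube is absent (z outside [0, 4]); the cylinder at (1, 9.5): section is a regular 24-gon, circumradius r=11.5 (area = (24/2)·11.500²·sin(360°/24) = 410.75 mm²); Merging all regions: only the r=11.5 cylinder at (1, 9.5) is present, so the union is just that shape — area = 410.75 mm²; (rotated 80° about Z; rotation is an isometry so areas/perimeters/island counts are preserved). So its area = 410.75 mm². Layer 39 (z = 3.9): the cube is present — its section is the full 21×20.5 rectangle (area 430.50 mm²); the r=11.5 cylinder at (1, 9.5) gives a regular 24-gon of circumradius 11.5 (constant along its height) (area = (24/2)·11.500²·sin(360°/24) = 410.75 mm²); Combining (union): the regions partially overlap — summed areas 841.25 mm² minus the doubly-counted overlap 216.58 mm² gives 624.67 mm² — area = 624.67 mm²; (rotated 80° about Z; rotation is an isometry so areas/perimeters/island counts are preserved). So its area = 624.67 mm². Layer 39 is larger (624.67 vs 410.75 mm²).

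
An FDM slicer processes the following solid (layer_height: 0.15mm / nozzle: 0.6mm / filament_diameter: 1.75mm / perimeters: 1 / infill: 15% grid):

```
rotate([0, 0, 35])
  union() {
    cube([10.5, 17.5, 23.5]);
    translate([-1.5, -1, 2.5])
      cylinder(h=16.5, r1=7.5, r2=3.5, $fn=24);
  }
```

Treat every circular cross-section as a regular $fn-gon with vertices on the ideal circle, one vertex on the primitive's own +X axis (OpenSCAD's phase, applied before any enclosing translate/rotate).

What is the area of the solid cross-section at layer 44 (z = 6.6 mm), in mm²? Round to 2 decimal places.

At z = 6.6 mm: the 10.5×17.5 cube contributes its full rectangle (area 183.75 mm²); the cone at (-1.5, -1) contributes a regular 24-gon of circumradius 6.506 (interpolated between r1=7.5 and r2=3.5 at t=0.248) (area = (24/2)·6.506²·sin(360°/24) = 131.47 mm²); Merging all regions: the regions partially overlap — summed areas 315.22 mm² minus the doubly-counted overlap 18.32 mm² gives 296.90 mm² — area = 296.90 mm²; (whole slice rotated 35° about Z — lengths, areas and connectivity unchanged). Overall, the cross-section is a single solid region. Net area = 296.90 mm².

296.90 mm²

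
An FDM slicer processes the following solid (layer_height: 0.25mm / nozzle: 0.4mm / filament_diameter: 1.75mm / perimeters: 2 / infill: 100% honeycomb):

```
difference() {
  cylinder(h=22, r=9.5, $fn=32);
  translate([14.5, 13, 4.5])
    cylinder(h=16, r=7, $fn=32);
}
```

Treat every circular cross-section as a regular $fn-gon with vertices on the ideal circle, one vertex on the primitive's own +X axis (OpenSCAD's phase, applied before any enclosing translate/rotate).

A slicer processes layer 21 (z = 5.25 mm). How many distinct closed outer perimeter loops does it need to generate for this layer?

1

At z = 5.25 mm: the cylinder: section is a regular 32-gon, circumradius r=9.5; the cylinder at (14.5, 13): section is a regular 32-gon, circumradius r=7; Taking the first minus the rest: starting from the r=9.5 cylinder, the r=7 cylinder at (14.5, 13) misses the remaining region (no effect) — 1 connected region. The result has 1 disconnected region.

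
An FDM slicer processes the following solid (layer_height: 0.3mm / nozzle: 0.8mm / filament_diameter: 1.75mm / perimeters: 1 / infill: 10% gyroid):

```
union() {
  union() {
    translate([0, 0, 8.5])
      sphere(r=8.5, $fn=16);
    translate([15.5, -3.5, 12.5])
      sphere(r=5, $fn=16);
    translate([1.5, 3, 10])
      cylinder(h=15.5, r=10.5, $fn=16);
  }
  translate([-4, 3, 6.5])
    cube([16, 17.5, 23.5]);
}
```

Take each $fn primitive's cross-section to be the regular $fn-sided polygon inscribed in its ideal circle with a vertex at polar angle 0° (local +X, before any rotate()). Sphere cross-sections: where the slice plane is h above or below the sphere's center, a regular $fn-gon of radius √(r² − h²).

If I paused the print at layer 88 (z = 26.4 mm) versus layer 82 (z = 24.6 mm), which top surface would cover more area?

layer 82 (z = 24.6 mm)

Layer 88 (z = 26.4): the sphere is not intersected at this z (|z−center|=17.900 > r=8.5); the sphere at (15.5, -3.5) is absent (|z−center|=13.900 > r=5); the cylinder at (1.5, 3) is absent (z outside [10, 25.5]); Merging all regions: nothing is present at this height; the 16×17.5 cube at (-4, 3) contributes its full rectangle (area 280.00 mm²); Combining (union): only the 16×17.5 cube at (-4, 3) is present, so the union is just that shape — area = 280.00 mm². So its area = 280.00 mm². Layer 82 (z = 24.6): the sphere is absent (|z−center|=16.100 > r=8.5); the sphere at (15.5, -3.5) does not reach this height (|z−center|=12.100 > r=5); the cylinder at (1.5, 3): section is a regular 16-gon, circumradius r=10.5 (area = (16/2)·10.500²·sin(360°/16) = 337.53 mm²); Combining (union): only the r=10.5 cylinder at (1.5, 3) is present, so the union is just that shape — area = 337.53 mm²; the cube at (-4, 3) is present — its section is the full 16×17.5 rectangle (area 280.00 mm²); Taking the union: the regions partially overlap — summed areas 617.53 mm² minus the doubly-counted overlap 138.61 mm² gives 478.92 mm² — area = 478.92 mm². So its area = 478.92 mm². Layer 82 is larger (478.92 vs 280.00 mm²).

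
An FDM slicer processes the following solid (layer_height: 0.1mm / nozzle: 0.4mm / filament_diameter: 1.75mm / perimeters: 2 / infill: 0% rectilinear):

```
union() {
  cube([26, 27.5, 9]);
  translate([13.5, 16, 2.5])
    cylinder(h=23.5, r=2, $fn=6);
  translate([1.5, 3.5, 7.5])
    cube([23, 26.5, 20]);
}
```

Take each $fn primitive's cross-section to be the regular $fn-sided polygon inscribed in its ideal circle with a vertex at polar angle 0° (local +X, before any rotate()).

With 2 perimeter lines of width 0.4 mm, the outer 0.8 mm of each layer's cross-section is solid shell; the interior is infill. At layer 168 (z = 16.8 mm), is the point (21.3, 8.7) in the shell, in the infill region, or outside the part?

infill

At z = 16.8 mm: the cube is not intersected at this z (z outside [0, 9]); the r=2 cylinder at (13.5, 16) gives a regular 6-gon of circumradius 2 (constant along its height); the cube at (1.5, 3.5) is present — its section is the full 23×26.5 rectangle; Merging all regions: the r=2 cylinder at (13.5, 16) lies entirely inside the 23×26.5 cube at (1.5, 3.5), so the union is just the 23×26.5 cube at (1.5, 3.5) — 1 connected region. Overall, the cross-section is a single solid region. The nearest boundary edge runs (24.50, 30.00)→(24.50, 3.50); distance from the point to it = 3.20 mm. The point is inside the cross-section and 3.20 mm from the nearest boundary — more than the 0.8 mm shell width (2 × 0.4), so it's in the infill interior.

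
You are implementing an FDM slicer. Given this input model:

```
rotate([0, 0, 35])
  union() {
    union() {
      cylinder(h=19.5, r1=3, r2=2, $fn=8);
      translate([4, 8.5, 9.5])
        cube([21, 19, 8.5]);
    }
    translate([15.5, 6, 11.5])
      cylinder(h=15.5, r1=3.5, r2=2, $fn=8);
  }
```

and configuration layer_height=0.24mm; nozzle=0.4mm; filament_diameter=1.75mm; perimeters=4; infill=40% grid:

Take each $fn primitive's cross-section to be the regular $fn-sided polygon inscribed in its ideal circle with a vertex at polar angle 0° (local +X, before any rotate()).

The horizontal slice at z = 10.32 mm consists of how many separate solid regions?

2

At z = 10.32 mm: the cone: at t=0.529 of its height the radius interpolates to r₁+(r₂−r₁)t = 2.471, giving a regular 8-gon of that circumradius; the cube at (4, 8.5) is present — its section is the full 21×19 rectangle; Merging all regions: the 2 present regions are separate (no shared area or edge), so areas and boundary lengths simply add and each stays a separate island — 2 connected regions; the cone at (15.5, 6) is not intersected at this z (z outside [11.5, 27]); Combining (union): only the result so far is present, so the union is just that shape — 2 connected regions; (whole slice rotated 35° about Z — lengths, areas and connectivity unchanged). The result has 2 disconnected regions.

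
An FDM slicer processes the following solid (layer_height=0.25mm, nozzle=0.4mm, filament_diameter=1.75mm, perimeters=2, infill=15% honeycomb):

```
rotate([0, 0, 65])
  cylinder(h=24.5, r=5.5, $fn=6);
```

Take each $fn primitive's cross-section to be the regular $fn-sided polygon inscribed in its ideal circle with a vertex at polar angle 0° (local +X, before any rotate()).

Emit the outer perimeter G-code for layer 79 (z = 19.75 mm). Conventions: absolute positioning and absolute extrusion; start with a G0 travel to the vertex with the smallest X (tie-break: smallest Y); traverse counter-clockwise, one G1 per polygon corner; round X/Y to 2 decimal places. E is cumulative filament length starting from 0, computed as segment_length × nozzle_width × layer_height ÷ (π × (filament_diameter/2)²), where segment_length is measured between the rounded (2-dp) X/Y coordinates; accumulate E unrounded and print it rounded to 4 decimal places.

At z = 19.75 mm: the r=5.5 cylinder contributes a regular 6-gon of circumradius 5.5; (whole slice rotated 65° about Z — lengths, areas and connectivity unchanged). The outline is a single polygon with 6 vertices. Extrusion per mm of travel: 0.4 × 0.25 / (π × 0.875²) = 0.041575. Accumulating E over each segment gives final E = 1.3716.

G0 X-5.48 Y-0.48 Z19.75
G1 X-2.32 Y-4.98 E0.2286
G1 X3.15 Y-4.51 E0.4569
G1 X5.48 Y0.48 E0.6858
G1 X2.32 Y4.98 E0.9144
G1 X-3.15 Y4.51 E1.1427
G1 X-5.48 Y-0.48 E1.3716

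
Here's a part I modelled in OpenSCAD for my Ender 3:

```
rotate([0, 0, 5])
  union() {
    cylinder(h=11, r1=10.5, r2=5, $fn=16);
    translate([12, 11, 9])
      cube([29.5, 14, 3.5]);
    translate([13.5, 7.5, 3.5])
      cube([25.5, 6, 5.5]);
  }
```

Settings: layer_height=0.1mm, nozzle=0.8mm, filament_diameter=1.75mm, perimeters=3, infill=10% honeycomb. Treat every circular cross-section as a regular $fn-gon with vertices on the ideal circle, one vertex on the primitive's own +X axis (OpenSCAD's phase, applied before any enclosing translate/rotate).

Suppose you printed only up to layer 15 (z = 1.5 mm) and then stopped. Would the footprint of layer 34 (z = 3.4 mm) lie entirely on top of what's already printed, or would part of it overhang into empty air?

entirely on top

Compare the two slices. At z = 1.5: the cone contributes a regular 16-gon of circumradius 9.750 (interpolated between r1=10.5 and r2=5 at t=0.136) (area = (16/2)·9.750²·sin(360°/16) = 291.03 mm²); the cube at (12, 11) is not intersected at this z (z outside [9, 12.5]); the cube at (13.5, 7.5) is not intersected at this z (z outside [3.5, 9]); Combining (union): only the cone is present, so the union is just that shape — area = 291.03 mm²; (whole slice rotated 5° about Z — lengths, areas and connectivity unchanged). At z = 3.4: the cone contributes a regular 16-gon of circumradius 8.800 (interpolated between r1=10.5 and r2=5 at t=0.309) (area = (16/2)·8.800²·sin(360°/16) = 237.08 mm²); the cube at (12, 11) does not reach this height (z outside [9, 12.5]); the cube at (13.5, 7.5) does not reach this height (z outside [3.5, 9]); Taking the union: only the cone is present, so the union is just that shape — area = 237.08 mm²; (whole slice rotated 5° about Z — lengths, areas and connectivity unchanged). Checking containment: the cross-section at z = 3.4 is a subset of the cross-section at z = 1.5.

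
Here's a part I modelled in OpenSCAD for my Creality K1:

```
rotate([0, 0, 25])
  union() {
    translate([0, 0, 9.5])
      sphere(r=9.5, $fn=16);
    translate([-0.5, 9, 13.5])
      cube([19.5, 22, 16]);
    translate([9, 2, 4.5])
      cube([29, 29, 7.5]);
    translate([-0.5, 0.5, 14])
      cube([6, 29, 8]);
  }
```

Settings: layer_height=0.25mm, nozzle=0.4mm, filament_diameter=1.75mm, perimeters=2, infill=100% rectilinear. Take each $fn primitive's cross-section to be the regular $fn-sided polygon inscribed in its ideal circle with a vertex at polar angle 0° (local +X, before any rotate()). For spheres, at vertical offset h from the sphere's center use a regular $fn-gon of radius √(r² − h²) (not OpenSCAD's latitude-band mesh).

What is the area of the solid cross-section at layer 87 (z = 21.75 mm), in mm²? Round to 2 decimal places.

At z = 21.75 mm: the sphere is not intersected at this z (|z−center|=12.250 > r=9.5); the cube at (-0.5, 9) (footprint 19.5×22) is included at this height (area 429.00 mm²); the cube at (9, 2) is absent (z outside [4.5, 12]); the cube at (-0.5, 0.5) is present — its section is the full 6×29 rectangle (area 174.00 mm²); Combining (union): the regions partially overlap — summed areas 603.00 mm² minus the doubly-counted overlap 123.00 mm² gives 480.00 mm² — area = 480.00 mm²; (rotated 25° about Z; rotation is an isometry so areas/perimeters/island counts are preserved). Overall, the cross-section is a single solid region. Net area = 480.00 mm².

480.00 mm²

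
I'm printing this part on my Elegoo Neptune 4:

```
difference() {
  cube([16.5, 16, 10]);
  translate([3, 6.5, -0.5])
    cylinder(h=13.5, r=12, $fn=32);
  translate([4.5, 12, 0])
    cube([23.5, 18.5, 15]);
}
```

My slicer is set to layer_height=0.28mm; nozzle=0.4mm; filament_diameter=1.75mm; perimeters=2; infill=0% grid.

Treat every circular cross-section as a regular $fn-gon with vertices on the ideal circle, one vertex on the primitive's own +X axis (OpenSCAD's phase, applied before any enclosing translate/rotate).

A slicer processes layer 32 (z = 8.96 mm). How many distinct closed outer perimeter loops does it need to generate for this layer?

At z = 8.96 mm: the 16.5×16 cube contributes its full rectangle; the r=12 cylinder at (3, 6.5) gives a regular 32-gon of circumradius 12 (constant along its height); the cube at (4.5, 12) (footprint 23.5×18.5) is included at this height; Subtracting the remaining from the first: starting from the 16.5×16 cube, the r=12 cylinder at (3, 6.5) partially overlaps it — only the 221.90 mm² overlap (of its 449.49 mm²) is removed, clipping the outline; the 23.5×18.5 cube at (4.5, 12) partially overlaps it — only the 17.22 mm² overlap (of its 434.75 mm²) is removed, clipping the outline — 1 connected region. The result has 1 disconnected region.

1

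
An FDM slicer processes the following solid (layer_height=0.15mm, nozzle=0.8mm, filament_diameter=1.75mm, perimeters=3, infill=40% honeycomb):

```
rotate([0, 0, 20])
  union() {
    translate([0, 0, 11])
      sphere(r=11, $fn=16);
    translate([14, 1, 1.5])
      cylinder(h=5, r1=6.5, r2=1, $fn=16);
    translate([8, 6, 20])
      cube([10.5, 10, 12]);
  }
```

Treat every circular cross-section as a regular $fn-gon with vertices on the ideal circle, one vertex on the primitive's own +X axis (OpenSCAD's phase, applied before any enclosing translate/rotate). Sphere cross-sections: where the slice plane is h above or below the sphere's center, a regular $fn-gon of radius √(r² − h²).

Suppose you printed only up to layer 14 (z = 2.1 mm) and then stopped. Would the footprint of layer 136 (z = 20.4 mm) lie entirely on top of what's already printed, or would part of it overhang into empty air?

part overhangs

Compare the two slices. At z = 2.1: the sphere: section is a regular 16-gon, circumradius = √(r²−h²) = √(11²−8.9²) = 6.465 (area = (16/2)·6.465²·sin(360°/16) = 127.94 mm²); the cone at (14, 1): at t=0.120 of its height the radius interpolates to r₁+(r₂−r₁)t = 5.840, giving a regular 16-gon of that circumradius (area = (16/2)·5.840²·sin(360°/16) = 104.41 mm²); the cube at (8, 6) is not intersected at this z (z outside [20, 32]); Merging all regions: the 2 present regions are separate (no shared area or edge), so areas and boundary lengths simply add and each stays a separate island — area = 232.35 mm²; (whole slice rotated 20° about Z — lengths, areas and connectivity unchanged). At z = 20.4: the r=11 sphere contributes a regular 16-gon of circumradius √(11²−9.4²) = 5.713 (area = (16/2)·5.713²·sin(360°/16) = 99.93 mm²); the cone at (14, 1) is absent (z outside [1.5, 6.5]); the cube at (8, 6) is present — its section is the full 10.5×10 rectangle (area 105.00 mm²); Combining (union): the 2 present regions are separate (no shared area or edge), so areas and boundary lengths simply add and each stays a separate island — area = 204.93 mm²; (whole slice rotated 20° about Z — lengths, areas and connectivity unchanged). Checking containment: at z = 20.4 the cross-section extends beyond the z = 2.1 cross-section by about 102.00 mm².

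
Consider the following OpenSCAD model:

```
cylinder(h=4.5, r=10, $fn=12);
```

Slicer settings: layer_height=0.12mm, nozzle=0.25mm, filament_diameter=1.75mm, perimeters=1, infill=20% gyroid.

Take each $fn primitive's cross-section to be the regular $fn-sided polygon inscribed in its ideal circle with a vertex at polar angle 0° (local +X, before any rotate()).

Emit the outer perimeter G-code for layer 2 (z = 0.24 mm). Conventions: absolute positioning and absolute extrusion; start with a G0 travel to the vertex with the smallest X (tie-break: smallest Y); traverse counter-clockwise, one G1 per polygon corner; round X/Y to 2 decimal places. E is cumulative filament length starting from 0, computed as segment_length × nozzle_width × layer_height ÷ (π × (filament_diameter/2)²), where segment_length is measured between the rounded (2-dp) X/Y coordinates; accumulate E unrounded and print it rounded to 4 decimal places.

At z = 0.24 mm: the r=10 cylinder contributes a regular 12-gon of circumradius 10. The outline is a single polygon with 12 vertices. Extrusion per mm of travel: 0.25 × 0.12 / (π × 0.875²) = 0.012473. Accumulating E over each segment gives final E = 0.7747.

G0 X-10.00 Y0.00 Z0.24
G1 X-8.66 Y-5.00 E0.0646
G1 X-5.00 Y-8.66 E0.1291
G1 X0.00 Y-10.00 E0.1937
G1 X5.00 Y-8.66 E0.2582
G1 X8.66 Y-5.00 E0.3228
G1 X10.00 Y0.00 E0.3874
G1 X8.66 Y5.00 E0.4519
G1 X5.00 Y8.66 E0.5165
G1 X0.00 Y10.00 E0.5811
G1 X-5.00 Y8.66 E0.6456
G1 X-8.66 Y5.00 E0.7102
G1 X-10.00 Y0.00 E0.7747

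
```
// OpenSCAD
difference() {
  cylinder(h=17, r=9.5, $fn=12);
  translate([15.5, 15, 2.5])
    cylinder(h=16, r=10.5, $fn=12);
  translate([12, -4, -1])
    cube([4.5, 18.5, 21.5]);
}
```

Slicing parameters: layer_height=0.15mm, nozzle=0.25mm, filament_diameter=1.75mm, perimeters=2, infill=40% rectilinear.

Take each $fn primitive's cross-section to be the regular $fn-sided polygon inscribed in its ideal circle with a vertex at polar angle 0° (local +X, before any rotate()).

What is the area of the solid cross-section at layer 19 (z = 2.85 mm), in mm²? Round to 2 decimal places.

270.75 mm²

At z = 2.85 mm: the cylinder: section is a regular 12-gon, circumradius r=9.5 (area = (12/2)·9.500²·sin(360°/12) = 270.75 mm²); the r=10.5 cylinder at (15.5, 15) gives a regular 12-gon of circumradius 10.5 (constant along its height) (area = (12/2)·10.500²·sin(360°/12) = 330.75 mm²); the cube at (12, -4) is present — its section is the full 4.5×18.5 rectangle (area 83.25 mm²); After the difference (first − rest): starting from the r=9.5 cylinder (270.75 mm²), the r=10.5 cylinder at (15.5, 15) misses the remaining region (no effect); the 4.5×18.5 cube at (12, -4) misses the remaining region (no effect) — area = 270.75 mm². Overall, the cross-section is a single solid region. Net area = 270.75 mm².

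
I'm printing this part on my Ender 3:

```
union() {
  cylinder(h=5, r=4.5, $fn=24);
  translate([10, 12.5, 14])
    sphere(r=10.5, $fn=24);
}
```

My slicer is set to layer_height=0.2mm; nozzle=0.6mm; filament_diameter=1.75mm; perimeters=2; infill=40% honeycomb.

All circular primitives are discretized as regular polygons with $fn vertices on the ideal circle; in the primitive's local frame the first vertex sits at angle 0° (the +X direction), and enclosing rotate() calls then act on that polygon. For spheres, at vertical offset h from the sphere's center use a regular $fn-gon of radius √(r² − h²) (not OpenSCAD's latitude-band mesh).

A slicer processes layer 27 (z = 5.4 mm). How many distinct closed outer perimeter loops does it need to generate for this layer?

1

At z = 5.4 mm: the cylinder is not intersected at this z (z outside [0, 5]); the r=10.5 sphere at (10, 12.5) slices to a regular 24-gon of circumradius 6.024 (√(r²−h²) with h=8.6 from center); Combining (union): only the r=10.5 sphere at (10, 12.5) is present, so the union is just that shape — 1 connected region. The result has 1 disconnected region.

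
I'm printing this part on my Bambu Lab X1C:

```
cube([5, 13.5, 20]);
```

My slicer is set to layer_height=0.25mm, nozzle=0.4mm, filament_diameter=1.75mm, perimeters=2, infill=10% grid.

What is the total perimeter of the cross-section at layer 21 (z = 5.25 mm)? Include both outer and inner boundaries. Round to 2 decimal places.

At z = 5.25 mm: the cube is present — its section is the full 5×13.5 rectangle (perimeter 37.00 mm). Overall, the cross-section is a single solid region. Total boundary length (outer) = 37.00 mm.

37.00 mm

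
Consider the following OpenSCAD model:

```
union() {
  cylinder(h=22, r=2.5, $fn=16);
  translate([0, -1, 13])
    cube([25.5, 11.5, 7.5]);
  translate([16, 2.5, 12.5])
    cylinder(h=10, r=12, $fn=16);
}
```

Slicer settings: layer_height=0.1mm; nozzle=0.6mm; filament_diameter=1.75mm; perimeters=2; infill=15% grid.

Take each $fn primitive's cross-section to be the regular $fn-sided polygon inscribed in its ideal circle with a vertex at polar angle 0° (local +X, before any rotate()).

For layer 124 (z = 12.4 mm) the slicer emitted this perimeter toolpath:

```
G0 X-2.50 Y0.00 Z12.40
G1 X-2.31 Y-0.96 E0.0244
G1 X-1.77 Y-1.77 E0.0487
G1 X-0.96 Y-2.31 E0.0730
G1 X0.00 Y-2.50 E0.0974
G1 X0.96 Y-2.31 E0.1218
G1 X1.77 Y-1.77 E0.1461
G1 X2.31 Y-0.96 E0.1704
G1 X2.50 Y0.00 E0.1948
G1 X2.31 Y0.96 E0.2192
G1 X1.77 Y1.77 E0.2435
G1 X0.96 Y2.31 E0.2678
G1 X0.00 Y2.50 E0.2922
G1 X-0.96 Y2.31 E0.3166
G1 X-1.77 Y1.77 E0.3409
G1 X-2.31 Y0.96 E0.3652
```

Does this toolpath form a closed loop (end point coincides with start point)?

Start point (G0): (-2.50, 0.00). End point (last G1): the path does not return to the start — open.

no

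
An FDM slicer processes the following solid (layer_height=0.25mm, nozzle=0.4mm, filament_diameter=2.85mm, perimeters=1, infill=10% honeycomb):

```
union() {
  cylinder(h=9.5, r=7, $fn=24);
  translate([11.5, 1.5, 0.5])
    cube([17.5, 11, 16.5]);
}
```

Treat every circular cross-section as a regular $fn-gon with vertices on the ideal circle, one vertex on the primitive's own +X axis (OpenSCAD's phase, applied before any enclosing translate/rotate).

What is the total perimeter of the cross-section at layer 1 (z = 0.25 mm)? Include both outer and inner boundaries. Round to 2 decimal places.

43.86 mm

At z = 0.25 mm: the cylinder: section is a regular 24-gon, circumradius r=7 (perimeter = 2·24·7.000·sin(180°/24) = 43.86 mm); the cube at (11.5, 1.5) does not reach this height (z outside [0.5, 17]); Taking the union: only the r=7 cylinder is present, so the union is just that shape — boundary = 43.86 mm. Overall, the cross-section is a single solid region. Total boundary length (outer) = 43.86 mm.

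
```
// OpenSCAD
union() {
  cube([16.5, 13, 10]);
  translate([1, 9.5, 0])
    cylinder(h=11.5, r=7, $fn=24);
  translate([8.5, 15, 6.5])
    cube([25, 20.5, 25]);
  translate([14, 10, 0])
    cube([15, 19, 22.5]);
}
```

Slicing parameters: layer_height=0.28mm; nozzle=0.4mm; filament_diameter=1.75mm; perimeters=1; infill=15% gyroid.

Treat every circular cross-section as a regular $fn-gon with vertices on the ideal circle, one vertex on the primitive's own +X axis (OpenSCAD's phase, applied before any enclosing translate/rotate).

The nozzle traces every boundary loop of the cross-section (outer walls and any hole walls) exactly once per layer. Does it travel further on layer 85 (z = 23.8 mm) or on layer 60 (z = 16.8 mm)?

Layer 85 (z = 23.8): the cube does not reach this height (z outside [0, 10]); the cylinder at (1, 9.5) does not reach this height (z outside [0, 11.5]); the 25×20.5 cube at (8.5, 15) contributes its full rectangle (perimeter 91.00 mm); the cube at (14, 10) is absent (z outside [0, 22.5]); Combining (union): only the 25×20.5 cube at (8.5, 15) is present, so the union is just that shape — boundary = 91.00 mm. So its perimeter = 91.00 mm. Layer 60 (z = 16.8): the cube is absent (z outside [0, 10]); the cylinder at (1, 9.5) is absent (z outside [0, 11.5]); the cube at (8.5, 15) is present — its section is the full 25×20.5 rectangle (perimeter 91.00 mm); the cube at (14, 10) (footprint 15×19) is included at this height (perimeter 68.00 mm); Taking the union: the regions partially overlap (shared area 210.00 mm²), so the edge portions inside another operand are dropped and the merged outline is re-measured after clipping — boundary = 101.00 mm. So its perimeter = 101.00 mm. Layer 60 is larger (101.00 vs 91.00 mm).

layer 60 (z = 16.8 mm)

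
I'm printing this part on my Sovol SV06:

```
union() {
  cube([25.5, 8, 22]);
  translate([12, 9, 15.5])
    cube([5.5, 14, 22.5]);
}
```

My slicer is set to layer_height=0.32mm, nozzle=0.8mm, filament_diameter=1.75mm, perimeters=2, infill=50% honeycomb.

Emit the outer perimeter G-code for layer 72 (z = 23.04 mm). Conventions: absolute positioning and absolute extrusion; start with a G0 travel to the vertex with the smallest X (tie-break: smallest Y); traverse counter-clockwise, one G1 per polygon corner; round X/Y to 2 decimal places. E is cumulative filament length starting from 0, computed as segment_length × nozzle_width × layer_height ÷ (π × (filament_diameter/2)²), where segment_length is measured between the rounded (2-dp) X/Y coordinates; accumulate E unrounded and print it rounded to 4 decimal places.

At z = 23.04 mm: the cube is absent (z outside [0, 22]); the cube at (12, 9) is present — its section is the full 5.5×14 rectangle; Merging all regions: only the 5.5×14 cube at (12, 9) is present, so the union is just that shape — 1 connected region. The outline is a single polygon with 4 vertices. Extrusion per mm of travel: 0.8 × 0.32 / (π × 0.875²) = 0.106432. Accumulating E over each segment gives final E = 4.1509.

G0 X12.00 Y9.00 Z23.04
G1 X17.50 Y9.00 E0.5854
G1 X17.50 Y23.00 E2.0754
G1 X12.00 Y23.00 E2.6608
G1 X12.00 Y9.00 E4.1509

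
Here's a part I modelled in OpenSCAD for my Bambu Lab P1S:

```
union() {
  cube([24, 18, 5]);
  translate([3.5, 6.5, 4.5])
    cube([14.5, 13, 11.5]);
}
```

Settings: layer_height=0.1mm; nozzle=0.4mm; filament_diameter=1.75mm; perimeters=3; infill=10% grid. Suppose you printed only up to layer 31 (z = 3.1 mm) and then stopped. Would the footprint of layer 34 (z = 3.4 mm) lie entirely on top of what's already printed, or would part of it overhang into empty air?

entirely on top

Compare the two slices. At z = 3.1: the cube (footprint 24×18) is included at this height (area 432.00 mm²); the cube at (3.5, 6.5) does not reach this height (z outside [4.5, 16]); Combining (union): only the 24×18 cube is present, so the union is just that shape — area = 432.00 mm². At z = 3.4: the cube (footprint 24×18) is included at this height (area 432.00 mm²); the cube at (3.5, 6.5) does not reach this height (z outside [4.5, 16]); Merging all regions: only the 24×18 cube is present, so the union is just that shape — area = 432.00 mm². Checking containment: the cross-section at z = 3.4 is a subset of the cross-section at z = 3.1.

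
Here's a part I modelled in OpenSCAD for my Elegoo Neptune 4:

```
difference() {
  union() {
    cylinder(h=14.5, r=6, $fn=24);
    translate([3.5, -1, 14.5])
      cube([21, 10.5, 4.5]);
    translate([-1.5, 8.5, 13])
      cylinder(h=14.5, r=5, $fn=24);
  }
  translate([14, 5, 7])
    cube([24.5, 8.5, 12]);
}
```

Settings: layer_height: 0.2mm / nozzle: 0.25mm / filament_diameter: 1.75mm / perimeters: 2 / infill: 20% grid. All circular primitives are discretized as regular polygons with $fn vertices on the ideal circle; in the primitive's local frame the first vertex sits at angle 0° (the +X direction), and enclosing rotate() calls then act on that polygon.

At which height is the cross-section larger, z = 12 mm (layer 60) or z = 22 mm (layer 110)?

Layer 60 (z = 12): the r=6 cylinder gives a regular 24-gon of circumradius 6 (constant along its height) (area = (24/2)·6.000²·sin(360°/24) = 111.81 mm²); the cube at (3.5, -1) does not reach this height (z outside [14.5, 19]); the cylinder at (-1.5, 8.5) is not intersected at this z (z outside [13, 27.5]); Combining (union): only the r=6 cylinder is present, so the union is just that shape — area = 111.81 mm²; the cube at (14, 5) is present — its section is the full 24.5×8.5 rectangle (area 208.25 mm²); Subtracting the remaining from the first: starting from the result so far (111.81 mm²), the 24.5×8.5 cube at (14, 5) misses the remaining region (no effect) — area = 111.81 mm². So its area = 111.81 mm². Layer 110 (z = 22): the cylinder does not reach this height (z outside [0, 14.5]); the cube at (3.5, -1) is absent (z outside [14.5, 19]); the r=5 cylinder at (-1.5, 8.5) contributes a regular 24-gon of circumradius 5 (area = (24/2)·5.000²·sin(360°/24) = 77.65 mm²); Taking the union: only the r=5 cylinder at (-1.5, 8.5) is present, so the union is just that shape — area = 77.65 mm²; the cube at (14, 5) does not reach this height (z outside [7, 19]); Taking the first minus the rest: none of the subtracted shapes is present at this height, so that combined region is unchanged — area = 77.65 mm². So its area = 77.65 mm². Layer 60 is larger (111.81 vs 77.65 mm²).

layer 60 (z = 12 mm)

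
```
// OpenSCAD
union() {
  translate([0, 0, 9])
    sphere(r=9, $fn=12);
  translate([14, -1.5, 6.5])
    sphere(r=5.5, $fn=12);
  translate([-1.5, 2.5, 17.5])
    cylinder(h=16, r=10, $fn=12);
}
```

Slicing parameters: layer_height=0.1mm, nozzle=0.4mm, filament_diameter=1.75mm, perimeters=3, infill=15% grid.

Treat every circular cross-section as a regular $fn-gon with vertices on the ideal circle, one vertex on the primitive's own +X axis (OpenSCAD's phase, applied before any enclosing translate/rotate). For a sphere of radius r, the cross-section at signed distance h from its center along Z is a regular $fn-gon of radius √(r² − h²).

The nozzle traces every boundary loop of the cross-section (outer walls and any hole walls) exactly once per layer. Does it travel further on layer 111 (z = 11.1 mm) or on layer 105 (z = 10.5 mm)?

layer 105 (z = 10.5 mm)

Layer 111 (z = 11.1): the sphere: section is a regular 12-gon, circumradius = √(r²−h²) = √(9²−2.1²) = 8.752 (perimeter = 2·12·8.752·sin(180°/12) = 54.36 mm); the r=5.5 sphere at (14, -1.5) slices to a regular 12-gon of circumradius 3.015 (√(r²−h²) with h=4.6 from center) (perimeter = 2·12·3.015·sin(180°/12) = 18.73 mm); the cylinder at (-1.5, 2.5) is not intersected at this z (z outside [17.5, 33.5]); Taking the union: the 2 present regions are separate (no shared area or edge), so areas and boundary lengths simply add and each stays a separate island — boundary = 73.09 mm. So its perimeter = 73.09 mm. Layer 105 (z = 10.5): the sphere: section is a regular 12-gon, circumradius = √(r²−h²) = √(9²−1.5²) = 8.874 (perimeter = 2·12·8.874·sin(180°/12) = 55.12 mm); the r=5.5 sphere at (14, -1.5) slices to a regular 12-gon of circumradius 3.775 (√(r²−h²) with h=4 from center) (perimeter = 2·12·3.775·sin(180°/12) = 23.45 mm); the cylinder at (-1.5, 2.5) is absent (z outside [17.5, 33.5]); Merging all regions: the 2 present regions are separate (no shared area or edge), so areas and boundary lengths simply add and each stays a separate island — boundary = 78.57 mm. So its perimeter = 78.57 mm. Layer 105 is larger (78.57 vs 73.09 mm).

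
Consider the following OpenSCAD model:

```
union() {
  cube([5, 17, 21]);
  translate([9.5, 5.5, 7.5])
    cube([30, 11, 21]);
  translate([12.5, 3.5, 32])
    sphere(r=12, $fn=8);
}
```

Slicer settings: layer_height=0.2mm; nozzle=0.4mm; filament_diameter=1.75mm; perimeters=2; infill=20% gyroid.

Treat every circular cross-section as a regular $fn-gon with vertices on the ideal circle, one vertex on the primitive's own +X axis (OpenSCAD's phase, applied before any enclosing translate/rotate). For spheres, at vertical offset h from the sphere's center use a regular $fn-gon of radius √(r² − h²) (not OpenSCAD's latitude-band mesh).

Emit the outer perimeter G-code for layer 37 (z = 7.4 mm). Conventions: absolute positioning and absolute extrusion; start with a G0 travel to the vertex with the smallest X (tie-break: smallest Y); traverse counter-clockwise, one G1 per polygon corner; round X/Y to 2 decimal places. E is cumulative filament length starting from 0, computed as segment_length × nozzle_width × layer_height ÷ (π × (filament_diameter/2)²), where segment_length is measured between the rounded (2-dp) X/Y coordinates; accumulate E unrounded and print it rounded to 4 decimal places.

At z = 7.4 mm: the 5×17 cube contributes its full rectangle; the cube at (9.5, 5.5) is not intersected at this z (z outside [7.5, 28.5]); the sphere at (12.5, 3.5) does not reach this height (|z−center|=24.600 > r=12); Combining (union): only the 5×17 cube is present, so the union is just that shape — 1 connected region. The outline is a single polygon with 4 vertices. Extrusion per mm of travel: 0.4 × 0.2 / (π × 0.875²) = 0.033260. Accumulating E over each segment gives final E = 1.4634.

G0 X0.00 Y0.00 Z7.40
G1 X5.00 Y0.00 E0.1663
G1 X5.00 Y17.00 E0.7317
G1 X0.00 Y17.00 E0.8980
G1 X0.00 Y0.00 E1.4634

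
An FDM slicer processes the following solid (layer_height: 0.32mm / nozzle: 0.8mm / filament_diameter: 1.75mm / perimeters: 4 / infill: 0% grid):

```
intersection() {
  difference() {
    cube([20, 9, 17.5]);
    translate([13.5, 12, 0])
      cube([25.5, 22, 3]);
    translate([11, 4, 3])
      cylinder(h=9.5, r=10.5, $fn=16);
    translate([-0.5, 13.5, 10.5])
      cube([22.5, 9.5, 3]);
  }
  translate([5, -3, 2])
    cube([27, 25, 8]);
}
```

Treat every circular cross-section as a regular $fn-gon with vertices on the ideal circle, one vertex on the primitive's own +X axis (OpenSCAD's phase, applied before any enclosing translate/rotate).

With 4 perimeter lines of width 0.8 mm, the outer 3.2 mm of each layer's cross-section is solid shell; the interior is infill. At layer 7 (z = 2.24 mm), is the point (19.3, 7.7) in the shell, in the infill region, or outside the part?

shell

At z = 2.24 mm: the cube (footprint 20×9) is included at this height; the 25.5×22 cube at (13.5, 12) contributes its full rectangle; the cylinder at (11, 4) is absent (z outside [3, 12.5]); the cube at (-0.5, 13.5) does not reach this height (z outside [10.5, 13.5]); Taking the first minus the rest: starting from the 20×9 cube, the 25.5×22 cube at (13.5, 12) misses the remaining region (no effect) — 1 connected region; the 27×25 cube at (5, -3) contributes its full rectangle; Keeping only the common overlap: the 27×25 cube at (5, -3) partially overlaps the result so far; clipping to the common part keeps 135.00 mm² — 1 connected region. Overall, the cross-section is a single solid region. The nearest boundary edge runs (20.00, 9.00)→(20.00, 0.00); distance from the point to it = 0.70 mm. The point is inside the cross-section, 0.70 mm from the nearest boundary — within the 3.2 mm shell band (4 × 0.8).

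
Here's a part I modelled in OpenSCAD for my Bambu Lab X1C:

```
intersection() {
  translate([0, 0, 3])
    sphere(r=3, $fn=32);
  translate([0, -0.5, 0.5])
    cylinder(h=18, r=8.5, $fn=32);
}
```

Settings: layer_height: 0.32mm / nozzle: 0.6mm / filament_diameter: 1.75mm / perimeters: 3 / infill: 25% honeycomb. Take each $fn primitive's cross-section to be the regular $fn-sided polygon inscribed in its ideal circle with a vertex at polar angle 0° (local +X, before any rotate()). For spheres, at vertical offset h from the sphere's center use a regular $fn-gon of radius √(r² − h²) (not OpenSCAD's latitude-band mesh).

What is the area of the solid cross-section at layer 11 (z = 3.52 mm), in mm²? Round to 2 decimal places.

27.25 mm²

At z = 3.52 mm: the sphere: section is a regular 32-gon, circumradius = √(r²−h²) = √(3²−0.52²) = 2.955 (area = (32/2)·2.955²·sin(360°/32) = 27.25 mm²); the cylinder at (0, -0.5): section is a regular 32-gon, circumradius r=8.5 (area = (32/2)·8.500²·sin(360°/32) = 225.52 mm²); Keeping only the common overlap: the r=3 sphere lies inside the r=8.5 cylinder at (0, -0.5), so it is kept whole — area = 27.25 mm². Overall, the cross-section is a single solid region. Net area = 27.25 mm².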